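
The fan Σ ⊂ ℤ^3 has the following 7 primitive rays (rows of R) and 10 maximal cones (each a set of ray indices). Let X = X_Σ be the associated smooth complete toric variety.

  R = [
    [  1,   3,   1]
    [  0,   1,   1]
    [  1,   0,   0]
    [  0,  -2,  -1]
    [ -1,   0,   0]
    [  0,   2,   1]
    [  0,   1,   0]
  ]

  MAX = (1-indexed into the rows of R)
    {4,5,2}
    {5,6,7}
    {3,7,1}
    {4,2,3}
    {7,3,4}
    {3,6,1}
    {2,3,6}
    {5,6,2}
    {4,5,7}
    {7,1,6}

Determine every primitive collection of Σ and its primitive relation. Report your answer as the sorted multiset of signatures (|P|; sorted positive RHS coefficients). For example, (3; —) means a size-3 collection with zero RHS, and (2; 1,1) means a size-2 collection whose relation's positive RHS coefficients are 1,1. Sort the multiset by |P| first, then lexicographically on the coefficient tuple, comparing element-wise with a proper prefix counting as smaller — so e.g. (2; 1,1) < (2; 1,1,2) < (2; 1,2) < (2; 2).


7 minimal non-faces of Δ(Σ) (on 7 rays):

  P = {3,5}:  v_{3} + v_{5} = 0  ⇒ sig = (2; —)
  P = {4,6}:  v_{4} + v_{6} = 0  ⇒ sig = (2; —)
  P = {2,7}:  v_{2} + v_{7} = v_{6}  ⇒ sig = (2; 1)
  P = {1,4}:  v_{1} + v_{4} = v_{3} + v_{7}  ⇒ sig = (2; 1,1)
  P = {1,5}:  v_{1} + v_{5} = v_{6} + v_{7}  ⇒ sig = (2; 1,1)
  P = {1,2}:  v_{1} + v_{2} = v_{3} + 2·v_{6}  ⇒ sig = (2; 1,2)
  P = {3,6,7}:  v_{3} + v_{6} + v_{7} = v_{1}  ⇒ sig = (3; 1)

Hence PRS(X_Σ) =
    |P|=2: 6 collections, coeffs (), (), (1), (1,1), (1,1), (1,2)
    |P|=3: 1 collection, coeffs (1)


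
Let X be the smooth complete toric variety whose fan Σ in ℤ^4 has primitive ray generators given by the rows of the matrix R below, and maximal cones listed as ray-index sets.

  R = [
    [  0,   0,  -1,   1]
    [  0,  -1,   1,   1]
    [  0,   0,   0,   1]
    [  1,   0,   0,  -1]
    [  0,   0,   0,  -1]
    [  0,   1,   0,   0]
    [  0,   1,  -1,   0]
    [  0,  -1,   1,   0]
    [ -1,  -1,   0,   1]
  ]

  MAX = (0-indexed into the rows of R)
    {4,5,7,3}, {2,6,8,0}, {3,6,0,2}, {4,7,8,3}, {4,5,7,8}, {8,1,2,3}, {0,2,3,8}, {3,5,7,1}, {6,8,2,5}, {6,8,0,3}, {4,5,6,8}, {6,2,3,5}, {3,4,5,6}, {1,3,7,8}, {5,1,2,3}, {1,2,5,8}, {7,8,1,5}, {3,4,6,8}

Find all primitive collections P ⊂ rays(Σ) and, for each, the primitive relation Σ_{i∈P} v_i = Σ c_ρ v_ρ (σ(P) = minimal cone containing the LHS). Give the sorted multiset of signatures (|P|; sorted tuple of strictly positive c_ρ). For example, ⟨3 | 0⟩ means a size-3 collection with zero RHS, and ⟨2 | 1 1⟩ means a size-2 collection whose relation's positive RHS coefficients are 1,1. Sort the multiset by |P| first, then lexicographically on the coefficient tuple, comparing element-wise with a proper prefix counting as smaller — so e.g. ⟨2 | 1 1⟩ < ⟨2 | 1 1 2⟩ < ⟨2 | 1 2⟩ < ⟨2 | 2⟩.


Primitive collections (11):

  P={2,4}:  v_{2} + v_{4} = 0  ⟹  sig = ⟨2 | 0⟩
  P={6,7}:  v_{6} + v_{7} = 0  ⟹  sig = ⟨2 | 0⟩
  P={1,4}:  v_{1} + v_{4} = v_{7}  ⟹  sig = ⟨2 | 1⟩
  P={1,6}:  v_{1} + v_{6} = v_{2}  ⟹  sig = ⟨2 | 1⟩
  P={2,7}:  v_{2} + v_{7} = v_{1}  ⟹  sig = ⟨2 | 1⟩
  P={0,5}:  v_{0} + v_{5} = v_{2} + v_{6}  ⟹  sig = ⟨2 | 1 1⟩
  P={0,4}:  v_{0} + v_{4} = v_{3} + v_{6} + v_{8}  ⟹  sig = ⟨2 | 1 1 1⟩
  P={0,7}:  v_{0} + v_{7} = v_{2} + v_{3} + v_{8}  ⟹  sig = ⟨2 | 1 1 1⟩
  P={0,1}:  v_{0} + v_{1} = 2·v_{2} + v_{3} + v_{8}  ⟹  sig = ⟨2 | 1 1 2⟩
  P={3,5,8}:  v_{3} + v_{5} + v_{8} = 0  ⟹  sig = ⟨3 | 0⟩
  P={2,3,6,8}:  v_{2} + v_{3} + v_{6} + v_{8} = v_{0}  ⟹  sig = ⟨4 | 1⟩

Hence PRS(X_Σ) =
{ ⟨2 | 0⟩ ×2,  ⟨2 | 1⟩ ×3,  ⟨2 | 1 1⟩,  ⟨2 | 1 1 1⟩ ×2,  ⟨2 | 1 1 2⟩,  ⟨3 | 0⟩,  ⟨4 | 1⟩ }


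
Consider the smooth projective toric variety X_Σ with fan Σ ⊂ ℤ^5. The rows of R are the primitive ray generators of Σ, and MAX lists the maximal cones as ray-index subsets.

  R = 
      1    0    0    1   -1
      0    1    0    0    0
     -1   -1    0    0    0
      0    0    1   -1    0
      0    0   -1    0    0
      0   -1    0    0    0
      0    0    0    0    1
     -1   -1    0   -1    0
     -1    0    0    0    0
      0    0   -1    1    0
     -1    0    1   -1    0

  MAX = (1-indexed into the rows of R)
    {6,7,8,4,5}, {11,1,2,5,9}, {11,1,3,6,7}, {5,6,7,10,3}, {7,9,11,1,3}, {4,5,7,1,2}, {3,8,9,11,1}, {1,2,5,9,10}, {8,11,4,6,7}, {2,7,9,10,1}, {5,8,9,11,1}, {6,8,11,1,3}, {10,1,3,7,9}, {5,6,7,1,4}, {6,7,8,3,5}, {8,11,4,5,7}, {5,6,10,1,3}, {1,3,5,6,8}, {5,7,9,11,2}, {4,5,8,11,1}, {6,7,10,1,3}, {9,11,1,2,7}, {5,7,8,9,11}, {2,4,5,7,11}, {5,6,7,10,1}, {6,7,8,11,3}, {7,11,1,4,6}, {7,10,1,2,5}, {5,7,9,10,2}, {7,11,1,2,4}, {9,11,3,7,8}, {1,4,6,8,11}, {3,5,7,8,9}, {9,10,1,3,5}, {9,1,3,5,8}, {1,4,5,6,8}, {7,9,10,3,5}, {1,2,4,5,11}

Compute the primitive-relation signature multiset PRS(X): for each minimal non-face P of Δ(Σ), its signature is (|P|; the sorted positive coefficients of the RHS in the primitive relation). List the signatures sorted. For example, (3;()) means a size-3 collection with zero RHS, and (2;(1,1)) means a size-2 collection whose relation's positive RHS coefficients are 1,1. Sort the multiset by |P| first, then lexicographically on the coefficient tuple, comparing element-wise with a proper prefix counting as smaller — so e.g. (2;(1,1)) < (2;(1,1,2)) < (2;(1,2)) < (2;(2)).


15 minimal non-faces of Δ(Σ) (on 11 rays):

  P={2,6}:  v_{2} + v_{6} = 0 ; sig = (2;())
  P={4,10}:  v_{4} + v_{10} = 0 ; sig = (2;())
  P={2,3}:  v_{2} + v_{3} = v_{9} ; sig = (2;(1))
  P={4,9}:  v_{4} + v_{9} = v_{11} ; sig = (2;(1))
  P={6,9}:  v_{6} + v_{9} = v_{3} ; sig = (2;(1))
  P={10,11}:  v_{10} + v_{11} = v_{9} ; sig = (2;(1))
  P={2,8}:  v_{2} + v_{8} = v_{5} + v_{11} ; sig = (2;(1,1))
  P={3,4}:  v_{3} + v_{4} = v_{6} + v_{11} ; sig = (2;(1,1))
  P={8,10}:  v_{8} + v_{10} = v_{3} + v_{5} ; sig = (2;(1,1))
  P={1,7,8}:  v_{1} + v_{7} + v_{8} = v_{6} ; sig = (3;(1))
  P={5,6,11}:  v_{5} + v_{6} + v_{11} = v_{8} ; sig = (3;(1))
  P={3,5,11}:  v_{3} + v_{5} + v_{11} = v_{8} + v_{9} ; sig = (3;(1,1))
  P={1,5,7,11}:  v_{1} + v_{5} + v_{7} + v_{11} = 0 ; sig = (4;())
  P={1,5,7,9}:  v_{1} + v_{5} + v_{7} + v_{9} = v_{10} ; sig = (4;(1))
  P={1,3,5,7}:  v_{1} + v_{3} + v_{5} + v_{7} = v_{6} + v_{10} ; sig = (4;(1,1))

Hence PRS(X_Σ) =
    |P|=2: 9 collections, coeffs (), (), (1), (1), (1), (1), (1,1), (1,1), (1,1)
    |P|=3: 3 collections, coeffs (1), (1), (1,1)
    |P|=4: 3 collections, coeffs (), (1), (1,1)


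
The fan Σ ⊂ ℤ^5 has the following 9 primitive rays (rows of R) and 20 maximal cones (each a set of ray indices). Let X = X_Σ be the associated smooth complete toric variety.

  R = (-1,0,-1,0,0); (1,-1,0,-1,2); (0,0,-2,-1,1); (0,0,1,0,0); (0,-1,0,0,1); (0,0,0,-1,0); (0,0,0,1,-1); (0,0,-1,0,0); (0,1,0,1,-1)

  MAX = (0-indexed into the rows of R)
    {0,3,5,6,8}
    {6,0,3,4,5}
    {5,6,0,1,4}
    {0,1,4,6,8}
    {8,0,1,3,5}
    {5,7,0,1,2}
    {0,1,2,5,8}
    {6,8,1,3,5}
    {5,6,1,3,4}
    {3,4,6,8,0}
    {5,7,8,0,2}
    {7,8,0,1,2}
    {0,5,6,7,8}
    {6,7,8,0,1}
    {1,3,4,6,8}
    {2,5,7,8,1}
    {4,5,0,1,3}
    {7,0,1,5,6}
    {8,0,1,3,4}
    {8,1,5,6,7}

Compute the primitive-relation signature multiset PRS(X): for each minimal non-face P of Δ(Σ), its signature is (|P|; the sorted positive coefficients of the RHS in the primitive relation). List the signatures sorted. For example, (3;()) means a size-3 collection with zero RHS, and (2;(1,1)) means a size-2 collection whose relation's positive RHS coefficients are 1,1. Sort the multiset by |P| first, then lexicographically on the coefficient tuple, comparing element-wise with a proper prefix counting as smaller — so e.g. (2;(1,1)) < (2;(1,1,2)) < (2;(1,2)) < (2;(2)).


Σ has 9 primitive collections:

  • {3,7}:  v_{3} + v_{7} = 0  so sig = (2;())
  • {2,4}:  v_{2} + v_{4} = v_{0} + v_{1} + v_{7}  so sig = (2;(1,1,1))
  • {4,7}:  v_{4} + v_{7} = v_{0} + v_{1} + v_{6}  so sig = (2;(1,1,1))
  • {2,3}:  v_{2} + v_{3} = v_{0} + v_{1} + v_{5} + v_{8}  so sig = (2;(1,1,1,1))
  • {2,6}:  v_{2} + v_{6} = 2·v_{7}  so sig = (2;(2))
  • {4,5,8}:  v_{4} + v_{5} + v_{8} = 0  so sig = (3;())
  • {0,1,3,6}:  v_{0} + v_{1} + v_{3} + v_{6} = v_{4}  so sig = (4;(1))
  • {0,1,5,6,8}:  v_{0} + v_{1} + v_{5} + v_{6} + v_{8} = v_{7}  so sig = (5;(1))
  • {0,1,5,7,8}:  v_{0} + v_{1} + v_{5} + v_{7} + v_{8} = v_{2}  so sig = (5;(1))

so the primitive-relation signature multiset is
    (2;())
    (2;(1,1,1))
    (2;(1,1,1))
    (2;(1,1,1,1))
    (2;(2))
    (3;())
    (4;(1))
    (5;(1))
    (5;(1))


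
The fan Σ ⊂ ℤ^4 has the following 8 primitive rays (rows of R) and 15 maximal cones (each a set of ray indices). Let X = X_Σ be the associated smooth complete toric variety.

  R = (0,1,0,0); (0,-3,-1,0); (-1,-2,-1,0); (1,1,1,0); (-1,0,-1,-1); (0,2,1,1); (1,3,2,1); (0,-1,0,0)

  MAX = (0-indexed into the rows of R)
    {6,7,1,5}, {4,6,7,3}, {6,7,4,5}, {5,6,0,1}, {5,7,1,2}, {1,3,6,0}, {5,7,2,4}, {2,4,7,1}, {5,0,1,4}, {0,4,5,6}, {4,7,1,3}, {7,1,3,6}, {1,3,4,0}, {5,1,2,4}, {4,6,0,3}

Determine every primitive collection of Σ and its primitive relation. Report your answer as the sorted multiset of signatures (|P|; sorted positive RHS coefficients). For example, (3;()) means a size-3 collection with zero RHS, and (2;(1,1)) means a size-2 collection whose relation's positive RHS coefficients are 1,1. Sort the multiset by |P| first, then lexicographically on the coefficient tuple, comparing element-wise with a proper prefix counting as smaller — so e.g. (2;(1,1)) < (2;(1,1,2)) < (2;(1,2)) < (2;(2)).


7 collections generate NE(X_Σ); each relation:

  P = {0,7}:  v_{0} + v_{7} = 0 ; sig = (2;())
  P = {2,3}:  v_{2} + v_{3} = v_{7} ; sig = (2;(1))
  P = {3,5}:  v_{3} + v_{5} = v_{6} ; sig = (2;(1))
  P = {2,6}:  v_{2} + v_{6} = v_{5} + v_{7} ; sig = (2;(1,1))
  P = {0,2}:  v_{0} + v_{2} = v_{1} + v_{4} + v_{5} ; sig = (2;(1,1,1))
  P = {1,4,6}:  v_{1} + v_{4} + v_{6} = 0 ; sig = (3;())
  P = {1,4,5,7}:  v_{1} + v_{4} + v_{5} + v_{7} = v_{2} ; sig = (4;(1))

Sorted signature multiset PRS(X):
{ (2;()),  (2;(1)) ×2,  (2;(1,1)),  (2;(1,1,1)),  (3;()),  (4;(1)) }


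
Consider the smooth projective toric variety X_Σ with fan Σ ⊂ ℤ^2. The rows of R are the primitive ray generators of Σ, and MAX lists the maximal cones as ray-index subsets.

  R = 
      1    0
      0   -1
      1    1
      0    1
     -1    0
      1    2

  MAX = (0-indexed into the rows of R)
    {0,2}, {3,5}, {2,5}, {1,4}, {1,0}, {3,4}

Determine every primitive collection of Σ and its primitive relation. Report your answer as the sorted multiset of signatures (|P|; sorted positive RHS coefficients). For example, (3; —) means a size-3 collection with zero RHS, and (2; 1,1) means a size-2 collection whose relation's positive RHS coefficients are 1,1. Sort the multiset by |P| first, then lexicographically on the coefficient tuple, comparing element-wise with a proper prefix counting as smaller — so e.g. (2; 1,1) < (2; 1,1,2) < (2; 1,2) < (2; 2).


Primitive collections (9):

  {0,4}:  v_{0} + v_{4} = 0  so sig = (2; —)
  {1,3}:  v_{1} + v_{3} = 0  so sig = (2; —)
  {0,3}:  v_{0} + v_{3} = v_{2}  so sig = (2; 1)
  {1,2}:  v_{1} + v_{2} = v_{0}  so sig = (2; 1)
  {1,5}:  v_{1} + v_{5} = v_{2}  so sig = (2; 1)
  {2,3}:  v_{2} + v_{3} = v_{5}  so sig = (2; 1)
  {2,4}:  v_{2} + v_{4} = v_{3}  so sig = (2; 1)
  {0,5}:  v_{0} + v_{5} = 2·v_{2}  so sig = (2; 2)
  {4,5}:  v_{4} + v_{5} = 2·v_{3}  so sig = (2; 2)

Signatures (|P|; sorted positive RHS coefficients), sorted:
[(2; —), (2; —), (2; 1), (2; 1), (2; 1), (2; 1), (2; 1), (2; 2), (2; 2)]


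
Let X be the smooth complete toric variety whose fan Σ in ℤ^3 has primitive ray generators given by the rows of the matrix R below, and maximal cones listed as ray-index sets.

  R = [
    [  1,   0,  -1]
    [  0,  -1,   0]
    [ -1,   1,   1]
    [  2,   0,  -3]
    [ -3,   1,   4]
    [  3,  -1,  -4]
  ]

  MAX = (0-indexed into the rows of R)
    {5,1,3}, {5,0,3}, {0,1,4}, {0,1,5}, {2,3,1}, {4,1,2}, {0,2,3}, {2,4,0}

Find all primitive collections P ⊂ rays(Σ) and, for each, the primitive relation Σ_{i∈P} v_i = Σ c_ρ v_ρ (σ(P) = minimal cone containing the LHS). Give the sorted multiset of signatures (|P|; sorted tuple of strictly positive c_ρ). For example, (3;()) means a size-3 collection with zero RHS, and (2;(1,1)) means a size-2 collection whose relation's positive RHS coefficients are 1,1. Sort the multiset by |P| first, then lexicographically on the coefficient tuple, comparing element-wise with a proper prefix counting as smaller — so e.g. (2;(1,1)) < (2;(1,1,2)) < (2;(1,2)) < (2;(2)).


Minimal non-faces — 5 found among 6 rays, 8 max cones:

  P = {4,5}:  v_{4} + v_{5} = 0  ⇒ sig = (2;())
  P = {2,5}:  v_{2} + v_{5} = v_{3}  ⇒ sig = (2;(1))
  P = {3,4}:  v_{3} + v_{4} = v_{2}  ⇒ sig = (2;(1))
  P = {0,1,2}:  v_{0} + v_{1} + v_{2} = 0  ⇒ sig = (3;())
  P = {0,1,3}:  v_{0} + v_{1} + v_{3} = v_{5}  ⇒ sig = (3;(1))

Signatures (|P|; sorted positive RHS coefficients), sorted:
    (2;())
    (2;(1))
    (2;(1))
    (3;())
    (3;(1))


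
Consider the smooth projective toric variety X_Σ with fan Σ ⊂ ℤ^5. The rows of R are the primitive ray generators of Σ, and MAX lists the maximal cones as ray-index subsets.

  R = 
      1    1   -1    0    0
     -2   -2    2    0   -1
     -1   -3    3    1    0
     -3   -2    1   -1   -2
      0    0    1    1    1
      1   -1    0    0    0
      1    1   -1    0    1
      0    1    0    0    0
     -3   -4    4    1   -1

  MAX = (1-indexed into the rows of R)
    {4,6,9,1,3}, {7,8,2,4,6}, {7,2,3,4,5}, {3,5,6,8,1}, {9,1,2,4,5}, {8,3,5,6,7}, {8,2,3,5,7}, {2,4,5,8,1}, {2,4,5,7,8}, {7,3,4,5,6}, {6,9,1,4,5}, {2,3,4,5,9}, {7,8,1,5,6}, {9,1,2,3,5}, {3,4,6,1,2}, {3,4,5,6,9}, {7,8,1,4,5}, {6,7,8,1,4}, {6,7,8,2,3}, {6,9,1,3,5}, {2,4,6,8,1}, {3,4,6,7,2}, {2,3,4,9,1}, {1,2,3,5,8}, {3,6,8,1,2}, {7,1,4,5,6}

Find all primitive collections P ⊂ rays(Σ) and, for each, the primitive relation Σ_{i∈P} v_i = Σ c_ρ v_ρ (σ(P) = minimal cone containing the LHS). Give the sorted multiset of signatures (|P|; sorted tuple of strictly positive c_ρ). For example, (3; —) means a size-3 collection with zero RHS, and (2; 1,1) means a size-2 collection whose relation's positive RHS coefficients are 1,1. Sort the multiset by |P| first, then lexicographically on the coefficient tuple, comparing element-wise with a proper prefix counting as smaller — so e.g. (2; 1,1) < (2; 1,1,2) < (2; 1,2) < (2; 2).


9 collections generate NE(X_Σ); each relation:

  P = {7,9}:  v_{7} + v_{9} = v_{4} + 2·v_{5} + v_{6}  ⟹  sig = (2; 1,1,2)
  P = {8,9}:  v_{8} + v_{9} = v_{1} + 2·v_{2} + v_{5}  ⟹  sig = (2; 1,1,2)
  P = {1,2,7}:  v_{1} + v_{2} + v_{7} = 0  ⟹  sig = (3; —)
  P = {2,5,6}:  v_{2} + v_{5} + v_{6} = v_{3}  ⟹  sig = (3; 1)
  P = {1,3,7}:  v_{1} + v_{3} + v_{7} = v_{5} + v_{6}  ⟹  sig = (3; 1,1)
  P = {2,6,9}:  v_{2} + v_{6} + v_{9} = v_{1} + 2·v_{3} + v_{4}  ⟹  sig = (3; 1,1,2)
  P = {3,4,8}:  v_{3} + v_{4} + v_{8} = 2·v_{2}  ⟹  sig = (3; 2)
  P = {1,3,4,5}:  v_{1} + v_{3} + v_{4} + v_{5} = v_{9}  ⟹  sig = (4; 1)
  P = {4,5,6,8}:  v_{4} + v_{5} + v_{6} + v_{8} = v_{2}  ⟹  sig = (4; 1)

Sorted signature multiset PRS(X):
[(2; 1,1,2), (2; 1,1,2), (3; —), (3; 1), (3; 1,1), (3; 1,1,2), (3; 2), (4; 1), (4; 1)]


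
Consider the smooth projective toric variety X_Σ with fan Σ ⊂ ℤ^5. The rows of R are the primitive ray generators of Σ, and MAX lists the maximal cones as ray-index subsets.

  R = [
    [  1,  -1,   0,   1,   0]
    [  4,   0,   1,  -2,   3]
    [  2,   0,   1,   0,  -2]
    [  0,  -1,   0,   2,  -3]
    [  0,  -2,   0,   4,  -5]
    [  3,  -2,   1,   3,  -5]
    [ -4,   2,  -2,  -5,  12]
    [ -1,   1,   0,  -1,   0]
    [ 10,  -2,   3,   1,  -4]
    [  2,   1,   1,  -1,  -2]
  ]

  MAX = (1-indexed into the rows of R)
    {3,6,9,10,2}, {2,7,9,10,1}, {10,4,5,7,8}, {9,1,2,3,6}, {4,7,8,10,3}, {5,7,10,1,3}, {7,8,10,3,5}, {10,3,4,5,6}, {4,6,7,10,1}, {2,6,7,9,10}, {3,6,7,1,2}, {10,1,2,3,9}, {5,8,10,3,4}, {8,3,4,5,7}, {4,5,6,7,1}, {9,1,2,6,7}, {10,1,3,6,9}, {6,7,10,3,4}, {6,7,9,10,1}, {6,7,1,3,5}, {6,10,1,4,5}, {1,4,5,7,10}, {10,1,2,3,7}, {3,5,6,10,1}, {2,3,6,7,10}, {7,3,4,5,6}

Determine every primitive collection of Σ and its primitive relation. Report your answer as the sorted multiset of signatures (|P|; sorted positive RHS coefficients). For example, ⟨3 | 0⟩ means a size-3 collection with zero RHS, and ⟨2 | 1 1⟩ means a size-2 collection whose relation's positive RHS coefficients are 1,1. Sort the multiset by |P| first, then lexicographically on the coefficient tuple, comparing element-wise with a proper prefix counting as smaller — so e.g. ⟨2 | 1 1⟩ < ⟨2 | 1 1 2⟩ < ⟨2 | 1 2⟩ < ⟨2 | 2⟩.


Primitive collections (14):

  P={1,8}:  v_{1} + v_{8} = 0  so sig = ⟨2 | 0⟩
  P={6,8}:  v_{6} + v_{8} = v_{3} + v_{4}  so sig = ⟨2 | 1 1⟩
  P={8,9}:  v_{8} + v_{9} = v_{2} + v_{6} + v_{10}  so sig = ⟨2 | 1 1 1⟩
  P={2,8}:  v_{2} + v_{8} = v_{3} + v_{6} + v_{7} + v_{10}  so sig = ⟨2 | 1 1 1 1⟩
  P={5,9}:  v_{5} + v_{9} = 3·v_{1} + v_{3} + v_{6} + v_{10}  so sig = ⟨2 | 1 1 1 3⟩
  P={2,4}:  v_{2} + v_{4} = 2·v_{6} + v_{7} + v_{10}  so sig = ⟨2 | 1 1 2⟩
  P={4,9}:  v_{4} + v_{9} = v_{1} + 3·v_{6} + v_{7} + 2·v_{10}  so sig = ⟨2 | 1 1 2 3⟩
  P={2,5}:  v_{2} + v_{5} = 2·v_{1} + v_{3}  so sig = ⟨2 | 1 2⟩
  P={1,3,4}:  v_{1} + v_{3} + v_{4} = v_{6}  so sig = ⟨3 | 1⟩
  P={3,7,9}:  v_{3} + v_{7} + v_{9} = 2·v_{2}  so sig = ⟨3 | 2⟩
  P={1,2,6,10}:  v_{1} + v_{2} + v_{6} + v_{10} = v_{9}  so sig = ⟨4 | 1⟩
  P={5,6,7,10}:  v_{5} + v_{6} + v_{7} + v_{10} = v_{1}  so sig = ⟨4 | 1⟩
  P={3,4,5,7,10}:  v_{3} + v_{4} + v_{5} + v_{7} + v_{10} = 0  so sig = ⟨5 | 0⟩
  P={1,3,6,7,10}:  v_{1} + v_{3} + v_{6} + v_{7} + v_{10} = v_{2}  so sig = ⟨5 | 1⟩

Signatures (|P|; sorted positive RHS coefficients), sorted:
[⟨2 | 0⟩, ⟨2 | 1 1⟩, ⟨2 | 1 1 1⟩, ⟨2 | 1 1 1 1⟩, ⟨2 | 1 1 1 3⟩, ⟨2 | 1 1 2⟩, ⟨2 | 1 1 2 3⟩, ⟨2 | 1 2⟩, ⟨3 | 1⟩, ⟨3 | 2⟩, ⟨4 | 1⟩, ⟨4 | 1⟩, ⟨5 | 0⟩, ⟨5 | 1⟩]


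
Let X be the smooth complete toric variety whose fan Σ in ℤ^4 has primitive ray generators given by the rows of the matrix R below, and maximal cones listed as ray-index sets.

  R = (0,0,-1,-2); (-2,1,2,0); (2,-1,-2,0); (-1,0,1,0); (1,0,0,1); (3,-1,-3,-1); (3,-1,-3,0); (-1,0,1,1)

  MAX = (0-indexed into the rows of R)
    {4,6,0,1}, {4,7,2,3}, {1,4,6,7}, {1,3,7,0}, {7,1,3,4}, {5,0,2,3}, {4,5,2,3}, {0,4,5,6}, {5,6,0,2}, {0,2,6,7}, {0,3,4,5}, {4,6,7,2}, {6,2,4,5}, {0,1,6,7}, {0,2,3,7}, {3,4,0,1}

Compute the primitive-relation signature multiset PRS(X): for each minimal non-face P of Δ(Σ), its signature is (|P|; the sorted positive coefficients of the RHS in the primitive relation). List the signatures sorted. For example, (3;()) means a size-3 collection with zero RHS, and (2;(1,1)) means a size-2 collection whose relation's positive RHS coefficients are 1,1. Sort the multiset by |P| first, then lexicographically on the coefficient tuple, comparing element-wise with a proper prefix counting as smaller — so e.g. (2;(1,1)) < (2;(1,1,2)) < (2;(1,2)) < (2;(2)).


Δ(Σ) — 8 vertices, 6 min non-faces:

  P={1,2}:  v_{1} + v_{2} = 0  so sig = (2;())
  P={3,6}:  v_{3} + v_{6} = v_{2}  so sig = (2;(1))
  P={5,7}:  v_{5} + v_{7} = v_{2}  so sig = (2;(1))
  P={1,5}:  v_{1} + v_{5} = v_{0} + v_{4}  so sig = (2;(1,1))
  P={0,4,7}:  v_{0} + v_{4} + v_{7} = 0  so sig = (3;())
  P={0,2,4}:  v_{0} + v_{2} + v_{4} = v_{5}  so sig = (3;(1))

so the primitive-relation signature multiset is
{ (2;()),  (2;(1)) ×2,  (2;(1,1)),  (3;()),  (3;(1)) }


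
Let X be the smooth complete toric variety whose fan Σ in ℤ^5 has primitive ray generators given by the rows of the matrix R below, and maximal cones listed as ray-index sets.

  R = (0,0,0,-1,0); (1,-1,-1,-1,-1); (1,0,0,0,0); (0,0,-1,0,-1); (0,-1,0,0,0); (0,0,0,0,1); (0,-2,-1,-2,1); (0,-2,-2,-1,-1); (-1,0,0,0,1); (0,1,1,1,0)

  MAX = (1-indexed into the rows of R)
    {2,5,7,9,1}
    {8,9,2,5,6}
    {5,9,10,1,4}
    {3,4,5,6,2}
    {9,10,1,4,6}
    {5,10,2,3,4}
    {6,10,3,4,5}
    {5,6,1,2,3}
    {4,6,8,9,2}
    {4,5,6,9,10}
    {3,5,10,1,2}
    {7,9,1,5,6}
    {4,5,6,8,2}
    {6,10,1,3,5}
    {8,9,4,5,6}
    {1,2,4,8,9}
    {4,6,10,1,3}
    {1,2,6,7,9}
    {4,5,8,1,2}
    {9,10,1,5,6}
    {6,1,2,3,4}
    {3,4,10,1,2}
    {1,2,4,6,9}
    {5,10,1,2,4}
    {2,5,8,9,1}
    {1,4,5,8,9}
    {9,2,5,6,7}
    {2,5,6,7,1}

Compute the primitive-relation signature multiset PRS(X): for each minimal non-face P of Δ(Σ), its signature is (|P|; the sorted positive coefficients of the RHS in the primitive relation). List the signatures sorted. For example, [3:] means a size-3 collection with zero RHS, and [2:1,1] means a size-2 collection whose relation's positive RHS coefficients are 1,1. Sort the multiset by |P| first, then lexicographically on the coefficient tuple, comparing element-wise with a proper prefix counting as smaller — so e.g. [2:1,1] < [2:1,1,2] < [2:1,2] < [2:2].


The 14 primitive collections of Σ (r=10, n=5):

  {3,9}:  v_{3} + v_{9} = v_{6} — sig = [2:1]
  {8,10}:  v_{8} + v_{10} = v_{4} + v_{5} — sig = [2:1,1]
  {7,10}:  v_{7} + v_{10} = v_{1} + v_{5} + v_{6} — sig = [2:1,1,1]
  {3,8}:  v_{3} + v_{8} = v_{2} + v_{4} + v_{5} + v_{6} — sig = [2:1,1,1,1]
  {3,7}:  v_{3} + v_{7} = v_{1} + v_{2} + v_{5} + 2·v_{6} — sig = [2:1,1,1,2]
  {7,8}:  v_{7} + v_{8} = 3·v_{2} + v_{5} + 3·v_{9} — sig = [2:1,3,3]
  {4,7}:  v_{4} + v_{7} = 2·v_{2} + 2·v_{9} — sig = [2:2,2]
  {2,9,10}:  v_{2} + v_{9} + v_{10} = 0 — sig = [3:]
  {2,6,10}:  v_{2} + v_{6} + v_{10} = v_{3} — sig = [3:1]
  {1,6,8}:  v_{1} + v_{6} + v_{8} = 2·v_{2} + 2·v_{9} — sig = [3:2,2]
  {1,3,4,5}:  v_{1} + v_{3} + v_{4} + v_{5} = v_{2} — sig = [4:1]
  {2,4,5,9}:  v_{2} + v_{4} + v_{5} + v_{9} = v_{8} — sig = [4:1]
  {1,4,5,6}:  v_{1} + v_{4} + v_{5} + v_{6} = v_{2} + v_{9} — sig = [4:1,1]
  {1,2,5,6,9}:  v_{1} + v_{2} + v_{5} + v_{6} + v_{9} = v_{7} — sig = [5:1]

Sorted signature multiset PRS(X):
[[2:1], [2:1,1], [2:1,1,1], [2:1,1,1,1], [2:1,1,1,2], [2:1,3,3], [2:2,2], [3:], [3:1], [3:2,2], [4:1], [4:1], [4:1,1], [5:1]]


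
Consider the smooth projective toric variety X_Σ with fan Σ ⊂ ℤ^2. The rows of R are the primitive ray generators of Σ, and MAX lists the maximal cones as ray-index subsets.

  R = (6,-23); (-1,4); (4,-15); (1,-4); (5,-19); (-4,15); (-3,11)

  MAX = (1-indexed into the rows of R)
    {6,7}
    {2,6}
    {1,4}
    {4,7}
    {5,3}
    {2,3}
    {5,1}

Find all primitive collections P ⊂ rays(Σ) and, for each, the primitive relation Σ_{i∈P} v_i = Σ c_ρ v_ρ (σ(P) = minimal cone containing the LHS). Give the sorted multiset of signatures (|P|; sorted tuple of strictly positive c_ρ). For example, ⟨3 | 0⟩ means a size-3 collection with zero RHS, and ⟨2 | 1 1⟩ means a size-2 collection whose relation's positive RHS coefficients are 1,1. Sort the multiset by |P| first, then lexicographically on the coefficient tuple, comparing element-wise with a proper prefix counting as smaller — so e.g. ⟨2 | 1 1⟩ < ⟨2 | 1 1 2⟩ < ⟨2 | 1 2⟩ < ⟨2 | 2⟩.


14 collections generate NE(X_Σ); each relation:

  P = {2,4}:  v_{2} + v_{4} = 0  →  sig = ⟨2 | 0⟩
  P = {3,6}:  v_{3} + v_{6} = 0  →  sig = ⟨2 | 0⟩
  P = {1,2}:  v_{1} + v_{2} = v_{5}  →  sig = ⟨2 | 1⟩
  P = {2,5}:  v_{2} + v_{5} = v_{3}  →  sig = ⟨2 | 1⟩
  P = {2,7}:  v_{2} + v_{7} = v_{6}  →  sig = ⟨2 | 1⟩
  P = {3,4}:  v_{3} + v_{4} = v_{5}  →  sig = ⟨2 | 1⟩
  P = {3,7}:  v_{3} + v_{7} = v_{4}  →  sig = ⟨2 | 1⟩
  P = {4,5}:  v_{4} + v_{5} = v_{1}  →  sig = ⟨2 | 1⟩
  P = {4,6}:  v_{4} + v_{6} = v_{7}  →  sig = ⟨2 | 1⟩
  P = {5,6}:  v_{5} + v_{6} = v_{4}  →  sig = ⟨2 | 1⟩
  P = {1,3}:  v_{1} + v_{3} = 2·v_{5}  →  sig = ⟨2 | 2⟩
  P = {1,6}:  v_{1} + v_{6} = 2·v_{4}  →  sig = ⟨2 | 2⟩
  P = {5,7}:  v_{5} + v_{7} = 2·v_{4}  →  sig = ⟨2 | 2⟩
  P = {1,7}:  v_{1} + v_{7} = 3·v_{4}  →  sig = ⟨2 | 3⟩

Sorted signature multiset PRS(X):
[⟨2 | 0⟩, ⟨2 | 0⟩, ⟨2 | 1⟩, ⟨2 | 1⟩, ⟨2 | 1⟩, ⟨2 | 1⟩, ⟨2 | 1⟩, ⟨2 | 1⟩, ⟨2 | 1⟩, ⟨2 | 1⟩, ⟨2 | 2⟩, ⟨2 | 2⟩, ⟨2 | 2⟩, ⟨2 | 3⟩]


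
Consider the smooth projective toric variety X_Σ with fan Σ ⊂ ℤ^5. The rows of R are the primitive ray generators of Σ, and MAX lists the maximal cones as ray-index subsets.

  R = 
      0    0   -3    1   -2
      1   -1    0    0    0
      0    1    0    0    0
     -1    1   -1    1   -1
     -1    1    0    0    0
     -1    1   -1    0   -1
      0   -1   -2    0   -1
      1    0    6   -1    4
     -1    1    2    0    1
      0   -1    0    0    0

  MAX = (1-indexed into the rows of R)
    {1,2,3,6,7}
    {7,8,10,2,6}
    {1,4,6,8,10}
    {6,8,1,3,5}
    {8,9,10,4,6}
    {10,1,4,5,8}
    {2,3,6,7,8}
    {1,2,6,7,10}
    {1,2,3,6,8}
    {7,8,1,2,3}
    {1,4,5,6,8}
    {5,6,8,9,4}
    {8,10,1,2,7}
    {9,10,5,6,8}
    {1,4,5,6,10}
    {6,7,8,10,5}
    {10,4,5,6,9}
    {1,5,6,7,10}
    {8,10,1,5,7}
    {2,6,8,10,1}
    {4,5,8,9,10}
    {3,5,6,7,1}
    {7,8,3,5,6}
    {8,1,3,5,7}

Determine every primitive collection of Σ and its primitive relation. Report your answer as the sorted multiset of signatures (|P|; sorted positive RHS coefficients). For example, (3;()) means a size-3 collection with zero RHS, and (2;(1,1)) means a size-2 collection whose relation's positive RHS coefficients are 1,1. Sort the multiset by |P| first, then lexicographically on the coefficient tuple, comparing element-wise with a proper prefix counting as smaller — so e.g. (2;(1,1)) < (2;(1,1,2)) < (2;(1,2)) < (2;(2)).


Primitive collections (12):

  {2,5}:  v_{2} + v_{5} = 0  ⇒ sig = (2;())
  {3,10}:  v_{3} + v_{10} = 0  ⇒ sig = (2;())
  {1,9}:  v_{1} + v_{9} = v_{4}  ⇒ sig = (2;(1))
  {7,9}:  v_{7} + v_{9} = v_{5} + v_{10}  ⇒ sig = (2;(1,1))
  {4,7}:  v_{4} + v_{7} = v_{1} + v_{5} + v_{10}  ⇒ sig = (2;(1,1,1))
  {2,9}:  v_{2} + v_{9} = v_{1} + v_{6} + v_{8} + v_{10}  ⇒ sig = (2;(1,1,1,1))
  {3,9}:  v_{3} + v_{9} = v_{1} + v_{5} + v_{6} + v_{8}  ⇒ sig = (2;(1,1,1,1))
  {2,4}:  v_{2} + v_{4} = 2·v_{1} + v_{6} + v_{8} + v_{10}  ⇒ sig = (2;(1,1,1,2))
  {3,4}:  v_{3} + v_{4} = 2·v_{1} + v_{5} + v_{6} + v_{8}  ⇒ sig = (2;(1,1,1,2))
  {1,6,7,8}:  v_{1} + v_{6} + v_{7} + v_{8} = 0  ⇒ sig = (4;())
  {1,5,6,8,10}:  v_{1} + v_{5} + v_{6} + v_{8} + v_{10} = v_{9}  ⇒ sig = (5;(1))
  {4,5,6,8,10}:  v_{4} + v_{5} + v_{6} + v_{8} + v_{10} = 2·v_{9}  ⇒ sig = (5;(2))

Hence PRS(X_Σ) =
{ (2;()) ×2,  (2;(1)),  (2;(1,1)),  (2;(1,1,1)),  (2;(1,1,1,1)) ×2,  (2;(1,1,1,2)) ×2,  (4;()),  (5;(1)),  (5;(2)) }


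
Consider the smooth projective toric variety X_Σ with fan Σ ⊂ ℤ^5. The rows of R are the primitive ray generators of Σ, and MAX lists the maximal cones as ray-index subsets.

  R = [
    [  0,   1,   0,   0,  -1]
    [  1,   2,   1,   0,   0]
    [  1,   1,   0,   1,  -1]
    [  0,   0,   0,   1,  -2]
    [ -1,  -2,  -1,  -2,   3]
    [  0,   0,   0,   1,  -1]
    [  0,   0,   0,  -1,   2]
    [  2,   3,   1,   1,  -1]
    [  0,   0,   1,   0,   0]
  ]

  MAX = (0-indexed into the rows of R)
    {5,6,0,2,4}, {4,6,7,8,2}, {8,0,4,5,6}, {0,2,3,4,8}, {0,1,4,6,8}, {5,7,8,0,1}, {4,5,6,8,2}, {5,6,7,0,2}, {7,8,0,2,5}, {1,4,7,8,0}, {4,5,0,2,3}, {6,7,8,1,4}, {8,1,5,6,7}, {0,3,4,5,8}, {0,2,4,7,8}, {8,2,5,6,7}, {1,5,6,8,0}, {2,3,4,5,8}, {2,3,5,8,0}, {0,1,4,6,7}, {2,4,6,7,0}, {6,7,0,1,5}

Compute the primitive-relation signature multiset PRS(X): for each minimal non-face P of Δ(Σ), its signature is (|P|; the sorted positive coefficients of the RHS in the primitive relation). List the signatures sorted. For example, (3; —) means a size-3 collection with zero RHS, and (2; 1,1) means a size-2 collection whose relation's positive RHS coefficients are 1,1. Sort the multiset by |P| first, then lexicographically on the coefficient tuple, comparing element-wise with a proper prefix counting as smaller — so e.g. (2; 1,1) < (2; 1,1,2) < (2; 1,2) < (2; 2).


Primitive collections (9):

  • {3,6}:  v_{3} + v_{6} = 0  →  sig = (2; —)
  • {1,2}:  v_{1} + v_{2} = v_{7}  →  sig = (2; 1)
  • {1,3}:  v_{1} + v_{3} = v_{0} + v_{2} + v_{8}  →  sig = (2; 1,1,1)
  • {3,7}:  v_{3} + v_{7} = v_{0} + 2·v_{2} + v_{8}  →  sig = (2; 1,1,2)
  • {1,4,5}:  v_{1} + v_{4} + v_{5} = v_{6}  →  sig = (3; 1)
  • {4,5,7}:  v_{4} + v_{5} + v_{7} = v_{2} + v_{6}  →  sig = (3; 1,1)
  • {0,2,6,8}:  v_{0} + v_{2} + v_{6} + v_{8} = v_{1}  →  sig = (4; 1)
  • {0,6,7,8}:  v_{0} + v_{6} + v_{7} + v_{8} = 2·v_{1}  →  sig = (4; 2)
  • {0,2,4,5,8}:  v_{0} + v_{2} + v_{4} + v_{5} + v_{8} = 0  →  sig = (5; —)

Hence PRS(X_Σ) =
    |P|=2: 4 collections, coeffs (), (1), (1,1,1), (1,1,2)
    |P|=3: 2 collections, coeffs (1), (1,1)
    |P|=4: 2 collections, coeffs (1), (2)
    |P|=5: 1 collection, coeffs ()


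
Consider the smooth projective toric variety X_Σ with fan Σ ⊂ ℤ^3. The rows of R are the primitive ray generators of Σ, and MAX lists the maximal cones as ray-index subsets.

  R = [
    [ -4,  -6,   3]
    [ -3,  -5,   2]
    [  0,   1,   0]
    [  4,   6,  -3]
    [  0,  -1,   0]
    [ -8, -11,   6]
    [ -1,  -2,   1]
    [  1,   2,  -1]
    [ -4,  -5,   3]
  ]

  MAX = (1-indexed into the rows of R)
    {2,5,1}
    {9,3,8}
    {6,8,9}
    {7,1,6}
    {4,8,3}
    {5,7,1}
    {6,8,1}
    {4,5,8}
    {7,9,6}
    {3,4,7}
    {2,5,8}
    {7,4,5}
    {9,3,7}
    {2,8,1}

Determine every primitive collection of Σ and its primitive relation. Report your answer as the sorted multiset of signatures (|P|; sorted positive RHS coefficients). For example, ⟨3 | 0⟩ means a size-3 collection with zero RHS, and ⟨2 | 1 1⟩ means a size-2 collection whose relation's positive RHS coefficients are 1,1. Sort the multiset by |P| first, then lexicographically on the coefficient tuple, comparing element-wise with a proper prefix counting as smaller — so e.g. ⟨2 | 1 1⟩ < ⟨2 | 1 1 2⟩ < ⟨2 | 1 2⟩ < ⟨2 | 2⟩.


Δ(Σ) — 9 vertices, 16 min non-faces:

  P = {1,4}:  v_{1} + v_{4} = 0  so sig = ⟨2 | 0⟩
  P = {3,5}:  v_{3} + v_{5} = 0  so sig = ⟨2 | 0⟩
  P = {7,8}:  v_{7} + v_{8} = 0  so sig = ⟨2 | 0⟩
  P = {1,3}:  v_{1} + v_{3} = v_{9}  so sig = ⟨2 | 1⟩
  P = {1,9}:  v_{1} + v_{9} = v_{6}  so sig = ⟨2 | 1⟩
  P = {4,6}:  v_{4} + v_{6} = v_{9}  so sig = ⟨2 | 1⟩
  P = {4,9}:  v_{4} + v_{9} = v_{3}  so sig = ⟨2 | 1⟩
  P = {5,9}:  v_{5} + v_{9} = v_{1}  so sig = ⟨2 | 1⟩
  P = {2,3}:  v_{2} + v_{3} = v_{1} + v_{8}  so sig = ⟨2 | 1 1⟩
  P = {2,4}:  v_{2} + v_{4} = v_{5} + v_{8}  so sig = ⟨2 | 1 1⟩
  P = {2,7}:  v_{2} + v_{7} = v_{1} + v_{5}  so sig = ⟨2 | 1 1⟩
  P = {2,9}:  v_{2} + v_{9} = 2·v_{1} + v_{8}  so sig = ⟨2 | 1 2⟩
  P = {2,6}:  v_{2} + v_{6} = 3·v_{1} + v_{8}  so sig = ⟨2 | 1 3⟩
  P = {3,6}:  v_{3} + v_{6} = 2·v_{9}  so sig = ⟨2 | 2⟩
  P = {5,6}:  v_{5} + v_{6} = 2·v_{1}  so sig = ⟨2 | 2⟩
  P = {1,5,8}:  v_{1} + v_{5} + v_{8} = v_{2}  so sig = ⟨3 | 1⟩

so the primitive-relation signature multiset is
{ ⟨2 | 0⟩ ×3,  ⟨2 | 1⟩ ×5,  ⟨2 | 1 1⟩ ×3,  ⟨2 | 1 2⟩,  ⟨2 | 1 3⟩,  ⟨2 | 2⟩ ×2,  ⟨3 | 1⟩ }


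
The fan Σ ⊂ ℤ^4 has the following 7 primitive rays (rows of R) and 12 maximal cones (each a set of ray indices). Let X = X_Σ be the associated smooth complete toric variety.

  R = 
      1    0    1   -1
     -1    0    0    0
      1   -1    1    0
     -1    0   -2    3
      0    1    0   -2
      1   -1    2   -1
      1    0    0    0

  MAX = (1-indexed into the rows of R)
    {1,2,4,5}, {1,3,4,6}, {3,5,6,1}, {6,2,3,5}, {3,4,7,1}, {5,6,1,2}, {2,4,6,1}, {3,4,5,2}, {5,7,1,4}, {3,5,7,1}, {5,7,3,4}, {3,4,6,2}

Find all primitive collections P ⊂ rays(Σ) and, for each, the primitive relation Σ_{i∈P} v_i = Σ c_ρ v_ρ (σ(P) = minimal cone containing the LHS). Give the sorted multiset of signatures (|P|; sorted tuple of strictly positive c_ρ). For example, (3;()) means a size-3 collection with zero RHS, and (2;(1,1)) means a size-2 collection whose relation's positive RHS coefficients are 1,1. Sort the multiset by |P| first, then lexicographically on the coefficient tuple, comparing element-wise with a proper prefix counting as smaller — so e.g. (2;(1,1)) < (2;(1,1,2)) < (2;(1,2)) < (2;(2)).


5 minimal non-faces of Δ(Σ) (on 7 rays):

  {2,7}:  v_{2} + v_{7} = 0 ; sig = (2;())
  {6,7}:  v_{6} + v_{7} = v_{1} + v_{3} ; sig = (2;(1,1))
  {4,5,6}:  v_{4} + v_{5} + v_{6} = 0 ; sig = (3;())
  {1,2,3}:  v_{1} + v_{2} + v_{3} = v_{6} ; sig = (3;(1))
  {1,3,4,5}:  v_{1} + v_{3} + v_{4} + v_{5} = v_{7} ; sig = (4;(1))

so the primitive-relation signature multiset is
[(2;()), (2;(1,1)), (3;()), (3;(1)), (4;(1))]


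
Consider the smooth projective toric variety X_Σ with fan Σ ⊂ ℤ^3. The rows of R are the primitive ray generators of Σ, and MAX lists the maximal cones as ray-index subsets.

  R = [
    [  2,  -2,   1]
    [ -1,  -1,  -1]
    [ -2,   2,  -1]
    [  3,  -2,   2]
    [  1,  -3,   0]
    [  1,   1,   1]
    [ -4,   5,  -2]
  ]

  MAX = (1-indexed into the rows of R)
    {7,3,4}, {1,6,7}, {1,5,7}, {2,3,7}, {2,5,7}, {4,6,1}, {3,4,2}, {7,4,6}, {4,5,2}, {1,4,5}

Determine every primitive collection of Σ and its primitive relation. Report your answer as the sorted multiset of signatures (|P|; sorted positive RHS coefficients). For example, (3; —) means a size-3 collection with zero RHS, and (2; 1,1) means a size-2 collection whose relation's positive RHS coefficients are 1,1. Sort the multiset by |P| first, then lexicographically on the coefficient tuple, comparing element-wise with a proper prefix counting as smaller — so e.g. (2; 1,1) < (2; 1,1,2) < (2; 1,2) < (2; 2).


Minimal non-faces — 9 found among 7 rays, 10 max cones:

  P = {1,3}:  v_{1} + v_{3} = 0 ; sig = (2; —)
  P = {2,6}:  v_{2} + v_{6} = 0 ; sig = (2; —)
  P = {1,2}:  v_{1} + v_{2} = v_{5} ; sig = (2; 1)
  P = {3,5}:  v_{3} + v_{5} = v_{2} ; sig = (2; 1)
  P = {5,6}:  v_{5} + v_{6} = v_{1} ; sig = (2; 1)
  P = {3,6}:  v_{3} + v_{6} = v_{4} + v_{7} ; sig = (2; 1,1)
  P = {4,5,7}:  v_{4} + v_{5} + v_{7} = 0 ; sig = (3; —)
  P = {1,4,7}:  v_{1} + v_{4} + v_{7} = v_{6} ; sig = (3; 1)
  P = {2,4,7}:  v_{2} + v_{4} + v_{7} = v_{3} ; sig = (3; 1)

Hence PRS(X_Σ) =
    (2; —)
    (2; —)
    (2; 1)
    (2; 1)
    (2; 1)
    (2; 1,1)
    (3; —)
    (3; 1)
    (3; 1)


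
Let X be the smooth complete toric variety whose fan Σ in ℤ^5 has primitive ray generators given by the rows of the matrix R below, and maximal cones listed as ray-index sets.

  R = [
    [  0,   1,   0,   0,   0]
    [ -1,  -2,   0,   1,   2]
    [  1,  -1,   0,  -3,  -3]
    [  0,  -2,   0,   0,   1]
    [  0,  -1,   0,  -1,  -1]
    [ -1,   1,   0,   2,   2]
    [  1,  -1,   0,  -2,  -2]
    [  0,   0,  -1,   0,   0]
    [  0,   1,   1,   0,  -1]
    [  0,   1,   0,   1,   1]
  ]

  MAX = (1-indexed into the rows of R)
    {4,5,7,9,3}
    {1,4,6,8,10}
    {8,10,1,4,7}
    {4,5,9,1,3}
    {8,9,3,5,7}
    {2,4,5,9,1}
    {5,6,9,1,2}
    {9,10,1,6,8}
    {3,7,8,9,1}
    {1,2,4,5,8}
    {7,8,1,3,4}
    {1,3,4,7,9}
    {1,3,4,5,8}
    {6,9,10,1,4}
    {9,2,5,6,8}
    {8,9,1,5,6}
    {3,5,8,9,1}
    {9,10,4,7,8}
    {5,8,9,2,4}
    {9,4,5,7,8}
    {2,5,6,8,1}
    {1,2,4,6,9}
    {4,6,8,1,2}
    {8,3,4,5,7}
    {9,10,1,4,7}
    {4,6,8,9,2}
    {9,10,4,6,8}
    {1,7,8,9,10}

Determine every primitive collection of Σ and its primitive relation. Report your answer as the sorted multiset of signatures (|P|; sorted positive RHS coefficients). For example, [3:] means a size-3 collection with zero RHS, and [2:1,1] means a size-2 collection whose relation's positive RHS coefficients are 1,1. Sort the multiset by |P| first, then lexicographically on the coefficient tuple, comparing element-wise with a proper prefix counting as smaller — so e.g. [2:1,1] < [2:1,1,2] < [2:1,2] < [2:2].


Minimal non-faces — 12 found among 10 rays, 28 max cones:

  P = {5,10}:  v_{5} + v_{10} = 0 ; sig = [2:]
  P = {6,7}:  v_{6} + v_{7} = 0 ; sig = [2:]
  P = {2,7}:  v_{2} + v_{7} = v_{4} + v_{5} ; sig = [2:1,1]
  P = {2,10}:  v_{2} + v_{10} = v_{4} + v_{6} ; sig = [2:1,1]
  P = {3,6}:  v_{3} + v_{6} = v_{1} + v_{5} ; sig = [2:1,1]
  P = {3,10}:  v_{3} + v_{10} = v_{1} + v_{7} ; sig = [2:1,1]
  P = {2,3}:  v_{2} + v_{3} = v_{1} + v_{4} + 2·v_{5} ; sig = [2:1,1,2]
  P = {1,5,7}:  v_{1} + v_{5} + v_{7} = v_{3} ; sig = [3:1]
  P = {4,5,6}:  v_{4} + v_{5} + v_{6} = v_{2} ; sig = [3:1]
  P = {1,4,8,9}:  v_{1} + v_{4} + v_{8} + v_{9} = 0 ; sig = [4:]
  P = {1,2,8,9}:  v_{1} + v_{2} + v_{8} + v_{9} = v_{5} + v_{6} ; sig = [4:1,1]
  P = {3,4,8,9}:  v_{3} + v_{4} + v_{8} + v_{9} = v_{5} + v_{7} ; sig = [4:1,1]

so the primitive-relation signature multiset is
    |P|=2: 7 collections, coeffs (), (), (1,1), (1,1), (1,1), (1,1), (1,1,2)
    |P|=3: 2 collections, coeffs (1), (1)
    |P|=4: 3 collections, coeffs (), (1,1), (1,1)


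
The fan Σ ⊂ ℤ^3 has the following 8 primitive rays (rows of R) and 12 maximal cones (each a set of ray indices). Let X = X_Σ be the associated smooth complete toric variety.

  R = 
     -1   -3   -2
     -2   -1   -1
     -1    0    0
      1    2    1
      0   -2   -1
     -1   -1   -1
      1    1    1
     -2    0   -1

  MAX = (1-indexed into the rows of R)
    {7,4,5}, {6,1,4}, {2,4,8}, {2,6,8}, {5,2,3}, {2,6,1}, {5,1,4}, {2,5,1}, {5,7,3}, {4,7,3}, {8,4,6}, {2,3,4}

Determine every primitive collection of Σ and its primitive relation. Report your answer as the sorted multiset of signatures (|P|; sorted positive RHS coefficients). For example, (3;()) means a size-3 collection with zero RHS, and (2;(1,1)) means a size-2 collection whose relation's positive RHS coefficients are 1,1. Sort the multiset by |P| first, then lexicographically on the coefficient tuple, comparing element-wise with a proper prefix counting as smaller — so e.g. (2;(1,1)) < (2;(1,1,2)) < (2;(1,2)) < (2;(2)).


The 14 primitive collections of Σ (r=8, n=3):

  P={6,7}:  v_{6} + v_{7} = 0  so sig = (2;())
  P={1,7}:  v_{1} + v_{7} = v_{5}  so sig = (2;(1))
  P={2,7}:  v_{2} + v_{7} = v_{3}  so sig = (2;(1))
  P={3,6}:  v_{3} + v_{6} = v_{2}  so sig = (2;(1))
  P={5,6}:  v_{5} + v_{6} = v_{1}  so sig = (2;(1))
  P={1,3}:  v_{1} + v_{3} = v_{2} + v_{5}  so sig = (2;(1,1))
  P={7,8}:  v_{7} + v_{8} = v_{2} + v_{4}  so sig = (2;(1,1))
  P={3,8}:  v_{3} + v_{8} = 2·v_{2} + v_{4}  so sig = (2;(1,2))
  P={5,8}:  v_{5} + v_{8} = 2·v_{6}  so sig = (2;(2))
  P={1,8}:  v_{1} + v_{8} = 3·v_{6}  so sig = (2;(3))
  P={3,4,5}:  v_{3} + v_{4} + v_{5} = 0  so sig = (3;())
  P={2,4,5}:  v_{2} + v_{4} + v_{5} = v_{6}  so sig = (3;(1))
  P={2,4,6}:  v_{2} + v_{4} + v_{6} = v_{8}  so sig = (3;(1))
  P={1,2,4}:  v_{1} + v_{2} + v_{4} = 2·v_{6}  so sig = (3;(2))

so the primitive-relation signature multiset is
{ (2;()),  (2;(1)) ×4,  (2;(1,1)) ×2,  (2;(1,2)),  (2;(2)),  (2;(3)),  (3;()),  (3;(1)) ×2,  (3;(2)) }


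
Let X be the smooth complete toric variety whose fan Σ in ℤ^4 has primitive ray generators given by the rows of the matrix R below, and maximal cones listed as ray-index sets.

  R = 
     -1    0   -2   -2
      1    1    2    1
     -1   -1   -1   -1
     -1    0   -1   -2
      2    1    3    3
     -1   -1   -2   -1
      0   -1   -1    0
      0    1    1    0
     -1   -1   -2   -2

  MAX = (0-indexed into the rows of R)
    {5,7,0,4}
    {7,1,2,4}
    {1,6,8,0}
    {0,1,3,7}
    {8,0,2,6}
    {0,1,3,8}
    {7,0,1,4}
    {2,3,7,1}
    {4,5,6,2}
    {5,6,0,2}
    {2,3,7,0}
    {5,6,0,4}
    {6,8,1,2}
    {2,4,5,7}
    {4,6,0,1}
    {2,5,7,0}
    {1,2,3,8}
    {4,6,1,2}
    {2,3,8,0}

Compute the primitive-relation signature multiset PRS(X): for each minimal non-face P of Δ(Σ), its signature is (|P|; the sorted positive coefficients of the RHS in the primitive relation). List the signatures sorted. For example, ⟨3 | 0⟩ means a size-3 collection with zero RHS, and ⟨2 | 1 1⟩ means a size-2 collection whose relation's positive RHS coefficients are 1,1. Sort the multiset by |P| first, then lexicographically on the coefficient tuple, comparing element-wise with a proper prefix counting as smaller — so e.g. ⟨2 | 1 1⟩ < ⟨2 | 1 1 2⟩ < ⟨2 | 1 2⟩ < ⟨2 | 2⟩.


Δ(Σ) — 9 vertices, 10 min non-faces:

  P={1,5}:  v_{1} + v_{5} = 0 — sig = ⟨2 | 0⟩
  P={6,7}:  v_{6} + v_{7} = 0 — sig = ⟨2 | 0⟩
  P={3,4}:  v_{3} + v_{4} = v_{1} — sig = ⟨2 | 1⟩
  P={3,6}:  v_{3} + v_{6} = v_{8} — sig = ⟨2 | 1⟩
  P={7,8}:  v_{7} + v_{8} = v_{3} — sig = ⟨2 | 1⟩
  P={3,5}:  v_{3} + v_{5} = v_{0} + v_{2} — sig = ⟨2 | 1 1⟩
  P={4,8}:  v_{4} + v_{8} = v_{1} + v_{6} — sig = ⟨2 | 1 1⟩
  P={5,8}:  v_{5} + v_{8} = v_{0} + v_{2} + v_{6} — sig = ⟨2 | 1 1 1⟩
  P={0,2,4}:  v_{0} + v_{2} + v_{4} = 0 — sig = ⟨3 | 0⟩
  P={0,1,2}:  v_{0} + v_{1} + v_{2} = v_{3} — sig = ⟨3 | 1⟩

Signatures (|P|; sorted positive RHS coefficients), sorted:
{ ⟨2 | 0⟩ ×2,  ⟨2 | 1⟩ ×3,  ⟨2 | 1 1⟩ ×2,  ⟨2 | 1 1 1⟩,  ⟨3 | 0⟩,  ⟨3 | 1⟩ }
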